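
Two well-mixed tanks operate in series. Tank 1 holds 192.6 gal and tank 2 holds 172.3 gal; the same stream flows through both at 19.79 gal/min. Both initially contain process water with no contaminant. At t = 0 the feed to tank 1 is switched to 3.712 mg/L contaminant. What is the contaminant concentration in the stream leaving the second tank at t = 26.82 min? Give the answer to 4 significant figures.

Time constants: τᵢ = Vᵢ/Q for each well-mixed tank.
τ₁ = 192.6/19.79 = 9.73219 min; τ₂ = 172.3/19.79 = 8.70642 min.
Solving the cascade with C₁(0)=C₂(0)=0 gives C₂(t) = C_in[1 − (τ₁ e^(−t/τ₁) − τ₂ e^(−t/τ₂))/(τ₁ − τ₂)].
At t = 26.82: e^(−t/τ₁) = 0.0635579, e^(−t/τ₂) = 0.0459369.
C₂ = 3.712·[1 − (9.73219·0.0635579 − 8.70642·0.0459369)/(1.02577)] = 3.712·0.786881 = 2.92090 mg/L.

2.921 mg/L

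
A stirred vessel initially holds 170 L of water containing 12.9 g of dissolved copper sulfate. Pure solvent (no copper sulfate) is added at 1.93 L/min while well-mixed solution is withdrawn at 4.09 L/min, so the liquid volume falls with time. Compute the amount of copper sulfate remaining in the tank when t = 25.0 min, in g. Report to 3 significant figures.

6.26 g

Let m(t) be the amount of copper sulfate. Volume: V(t) = V₀ + (Q_in − Q_out) t = 170 − 2.1600 t; V(25.0) = 116.00 L.
No copper sulfate enters, so dm/dt = −Q_out · (m/V).
Separate: dm/m = −Q_out dt/V(t) ⇒ ln(m/m₀) = −(Q_out/(Q_in−Q_out)) ln(V/V₀).
m = m₀ (V₀/V)^(Q_out/(Q_in−Q_out)) = 12.9 × (170/116.00)^(-1.8935) = 6.2558 g.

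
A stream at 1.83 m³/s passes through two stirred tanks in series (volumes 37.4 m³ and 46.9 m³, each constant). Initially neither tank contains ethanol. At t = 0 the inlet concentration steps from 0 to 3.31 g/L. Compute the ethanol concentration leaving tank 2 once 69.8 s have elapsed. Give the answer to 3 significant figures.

2.67 g/L

Time constants: τᵢ = Vᵢ/Q for each well-mixed tank.
τ₁ = 37.4/1.83 = 20.437 s; τ₂ = 46.9/1.83 = 25.628 s.
Solving the cascade with C₁(0)=C₂(0)=0 gives C₂(t) = C_in[1 − (τ₁ e^(−t/τ₁) − τ₂ e^(−t/τ₂))/(τ₁ − τ₂)].
At t = 69.8: e^(−t/τ₁) = 0.032865, e^(−t/τ₂) = 0.065642.
C₂ = 3.31·[1 − (20.437·0.032865 − 25.628·0.065642)/(-5.1913)] = 3.31·0.80532 = 2.6656 g/L.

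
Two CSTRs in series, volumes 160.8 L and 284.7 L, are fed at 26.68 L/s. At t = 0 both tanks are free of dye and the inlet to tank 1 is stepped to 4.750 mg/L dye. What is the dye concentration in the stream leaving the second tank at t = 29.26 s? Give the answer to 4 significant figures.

4.095 mg/L

Species balance on tank i: dCᵢ/dt = (Cᵢ₋₁ − Cᵢ)/τᵢ with τᵢ = Vᵢ/Q.
τ₁ = 160.8/26.68 = 6.02699 s; τ₂ = 284.7/26.68 = 10.6709 s.
Solving the cascade with C₁(0)=C₂(0)=0 gives C₂(t) = C_in[1 − (τ₁ e^(−t/τ₁) − τ₂ e^(−t/τ₂))/(τ₁ − τ₂)].
At t = 29.26: e^(−t/τ₁) = 0.00779065, e^(−t/τ₂) = 0.0644392.
C₂ = 4.750·[1 − (6.02699·0.00779065 − 10.6709·0.0644392)/(-4.64393)] = 4.750·0.862041 = 4.09470 mg/L.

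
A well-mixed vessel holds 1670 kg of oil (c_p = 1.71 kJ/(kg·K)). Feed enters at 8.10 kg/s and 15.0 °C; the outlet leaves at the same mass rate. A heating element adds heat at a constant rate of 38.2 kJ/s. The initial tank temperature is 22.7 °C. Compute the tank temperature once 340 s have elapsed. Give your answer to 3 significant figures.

Energy balance: M c_p dT/dt = ṁ c_p (T_in − T) + 38.2.
Rearrange: dT/dt = (T_ss − T)/τ with τ = M/ṁ = 206.17 s and T_ss = T_in + Q̇/(ṁ c_p) = 17.758 °C.
Integrating: T(t) = T_ss + (T₀ − T_ss) e^(−t/τ).
T(340) = 17.758 + (4.9421)·e^(−340/206.17) = 17.758 + (4.9421)·0.19222 = 18.708 °C.

18.7 °C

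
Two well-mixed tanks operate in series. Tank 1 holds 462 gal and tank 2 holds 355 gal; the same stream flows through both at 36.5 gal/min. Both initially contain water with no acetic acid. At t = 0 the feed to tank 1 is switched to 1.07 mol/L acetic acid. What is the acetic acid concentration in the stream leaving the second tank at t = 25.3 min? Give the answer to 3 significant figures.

Each tank obeys Vᵢ dCᵢ/dt = Q(Cᵢ₋₁ − Cᵢ), so τᵢ = Vᵢ/Q.
τ₁ = 462/36.5 = 12.658 min; τ₂ = 355/36.5 = 9.7260 min.
Solving the cascade with C₁(0)=C₂(0)=0 gives C₂(t) = C_in[1 − (τ₁ e^(−t/τ₁) − τ₂ e^(−t/τ₂))/(τ₁ − τ₂)].
At t = 25.3: e^(−t/τ₁) = 0.13550, e^(−t/τ₂) = 0.074179.
C₂ = 1.07·[1 − (12.658·0.13550 − 9.7260·0.074179)/(2.9315)] = 1.07·0.66107 = 0.70734 mol/L.

0.707 mol/L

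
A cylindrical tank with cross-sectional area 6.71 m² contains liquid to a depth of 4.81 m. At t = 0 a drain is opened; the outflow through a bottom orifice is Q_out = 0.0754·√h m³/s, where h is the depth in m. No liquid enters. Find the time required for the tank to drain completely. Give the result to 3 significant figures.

Unsteady balance on liquid volume: A dh/dt = −0.0754 √h.
This is separable: 2 d(√h)/dt = −0.0754/A, so √h = √h₀ − (0.0754/(2A)) t.
Set h = 0: 2√h₀ = (0.0754/A) t_empty ⇒ t_empty = 2A√h₀/0.0754.
t_empty = 2·6.71·√4.81/0.0754 = 13.420·2.1932/0.0754 = 390.35 s.

390 s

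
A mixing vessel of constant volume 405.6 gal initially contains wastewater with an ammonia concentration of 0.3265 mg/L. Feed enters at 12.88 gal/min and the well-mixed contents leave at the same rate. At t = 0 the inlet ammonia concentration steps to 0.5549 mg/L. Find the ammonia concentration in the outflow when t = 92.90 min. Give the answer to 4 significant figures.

Transient balance on the dissolved component: V dC/dt = Q(C_in − C).
Rewrite as dC/dt + C/τ = C_in/τ, τ = V/Q = 31.4907 min.
Integrating: C(t) = C_in + (C₀ − C_in) e^(−t/τ).
C(92.90) = 0.5549 + (0.3265 − 0.5549)·e^(−92.90/31.4907) = 0.5549 + (-0.228400)·0.0523356 = 0.542947 mg/L.

0.5429 mg/L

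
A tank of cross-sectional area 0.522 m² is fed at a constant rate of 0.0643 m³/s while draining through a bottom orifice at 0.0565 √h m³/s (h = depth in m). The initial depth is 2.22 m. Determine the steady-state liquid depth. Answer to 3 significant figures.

1.30 m

A dh/dt = Q_in − 0.0565 √h. Steady state requires inflow = outflow:
Q_in = 0.0565 √h_ss ⇒ √h_ss = 0.0643/0.0565 = 1.1381.
h_ss = 1.1381² = 1.2952 m. (Since h₀ = 2.22 m > h_ss, the level will fall toward this value.)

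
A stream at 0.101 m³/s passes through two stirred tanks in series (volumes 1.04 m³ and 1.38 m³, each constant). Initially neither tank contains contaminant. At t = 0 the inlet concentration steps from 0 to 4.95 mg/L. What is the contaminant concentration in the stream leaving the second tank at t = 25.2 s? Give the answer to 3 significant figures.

Each tank obeys Vᵢ dCᵢ/dt = Q(Cᵢ₋₁ − Cᵢ), so τᵢ = Vᵢ/Q.
τ₁ = 1.04/0.101 = 10.297 s; τ₂ = 1.38/0.101 = 13.663 s.
Tank 1: C₁ = C_in(1 − e^(−t/τ₁)). Tank 2 (τ₁ ≠ τ₂): C₂ = C_in[1 − (τ₁ e^(−t/τ₁) − τ₂ e^(−t/τ₂))/(τ₁ − τ₂)].
At t = 25.2: e^(−t/τ₁) = 0.086526, e^(−t/τ₂) = 0.15813.
C₂ = 4.95·[1 − (10.297·0.086526 − 13.663·0.15813)/(-3.3663)] = 4.95·0.62285 = 3.0831 mg/L.

3.08 mg/L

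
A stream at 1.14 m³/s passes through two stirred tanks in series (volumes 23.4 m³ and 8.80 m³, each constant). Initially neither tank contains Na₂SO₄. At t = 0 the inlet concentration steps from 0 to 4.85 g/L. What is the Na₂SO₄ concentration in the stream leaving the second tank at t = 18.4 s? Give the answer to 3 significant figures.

1.95 g/L

Each tank obeys Vᵢ dCᵢ/dt = Q(Cᵢ₋₁ − Cᵢ), so τᵢ = Vᵢ/Q.
τ₁ = 23.4/1.14 = 20.526 s; τ₂ = 8.80/1.14 = 7.7193 s.
Solving the cascade with C₁(0)=C₂(0)=0 gives C₂(t) = C_in[1 − (τ₁ e^(−t/τ₁) − τ₂ e^(−t/τ₂))/(τ₁ − τ₂)].
At t = 18.4: e^(−t/τ₁) = 0.40803, e^(−t/τ₂) = 0.092215.
C₂ = 4.85·[1 − (20.526·0.40803 − 7.7193·0.092215)/(12.807)] = 4.85·0.40161 = 1.9478 g/L.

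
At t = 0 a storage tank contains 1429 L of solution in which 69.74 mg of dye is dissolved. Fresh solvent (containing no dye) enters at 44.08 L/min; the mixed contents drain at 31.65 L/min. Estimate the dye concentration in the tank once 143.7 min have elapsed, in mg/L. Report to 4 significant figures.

Let m(t) be the amount of dye. Volume: V(t) = V₀ + (Q_in − Q_out) t = 1429 + 12.4300 t; V(143.7) = 3215.19 L.
Species balance (pure solvent in): dm/dt = −Q_out · m/V(t).
dm/m = −Q_out dt/(V₀ + 12.4300 t); integrating gives ln(m/m₀) = −(Q_out/(Q_in−Q_out)) ln(V/V₀).
m = m₀ (V₀/V)^(Q_out/(Q_in−Q_out)) = 69.74 × (1429/3215.19)^(2.54626) = 8.84615 mg.
C = m/V = 8.84615/3215.19 = 0.00275136 mg/L.

0.002751 mg/L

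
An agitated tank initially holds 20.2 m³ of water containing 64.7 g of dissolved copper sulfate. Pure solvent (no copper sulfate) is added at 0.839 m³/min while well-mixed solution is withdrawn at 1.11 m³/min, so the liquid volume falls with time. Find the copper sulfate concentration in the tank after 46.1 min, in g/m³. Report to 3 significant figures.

Let m(t) be the amount of copper sulfate. Volume: V(t) = V₀ + (Q_in − Q_out) t = 20.2 − 0.27100 t; V(46.1) = 7.7069 m³.
Species balance (pure solvent in): dm/dt = −Q_out · m/V(t).
dm/m = −Q_out dt/(V₀ − 0.27100 t); integrating gives ln(m/m₀) = −(Q_out/(Q_in−Q_out)) ln(V/V₀).
m = m₀ (V₀/V)^(Q_out/(Q_in−Q_out)) = 64.7 × (20.2/7.7069)^(-4.0959) = 1.2499 g.
C = m/V = 1.2499/7.7069 = 0.16218 g/m³.

0.162 g/m³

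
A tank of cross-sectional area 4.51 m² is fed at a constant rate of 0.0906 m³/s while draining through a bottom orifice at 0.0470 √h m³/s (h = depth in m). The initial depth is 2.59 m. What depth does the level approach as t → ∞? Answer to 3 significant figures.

A dh/dt = Q_in − 0.0470 √h. Steady state requires inflow = outflow:
Q_in = 0.0470 √h_ss ⇒ √h_ss = 0.0906/0.0470 = 1.9277.
h_ss = 1.9277² = 3.7159 m. (Since h₀ = 2.59 m < h_ss, the level will rise toward this value.)

3.72 m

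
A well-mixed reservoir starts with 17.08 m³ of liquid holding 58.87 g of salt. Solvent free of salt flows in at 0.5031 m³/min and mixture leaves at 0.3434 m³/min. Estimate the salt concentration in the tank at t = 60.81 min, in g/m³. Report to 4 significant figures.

Total volume: dV/dt = Q_in − Q_out = 0.159700 m³/min, so V(t) = 17.08 + 0.159700 t and V(60.81) = 26.7914 m³.
Species balance (pure solvent in): dm/dt = −Q_out · m/V(t).
dm/m = −Q_out dt/(V₀ + 0.159700 t); integrating gives ln(m/m₀) = −(Q_out/(Q_in−Q_out)) ln(V/V₀).
m = m₀ (V₀/V)^(Q_out/(Q_in−Q_out)) = 58.87 × (17.08/26.7914)^(2.15028) = 22.3614 g.
C = m/V = 22.3614/26.7914 = 0.834650 g/m³.

0.8347 g/m³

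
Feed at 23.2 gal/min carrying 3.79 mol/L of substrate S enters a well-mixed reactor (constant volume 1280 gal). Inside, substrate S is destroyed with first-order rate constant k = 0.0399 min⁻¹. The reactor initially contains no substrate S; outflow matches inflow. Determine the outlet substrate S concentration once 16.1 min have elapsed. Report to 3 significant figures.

0.719 mol/L

Accumulation = in − out − consumed: V dC/dt = Q C_in − Q C − k V C.
This is linear with rate a = Q/V + k = 0.058025 min⁻¹.
C_ss = Q C_in/(Q + kV) = 1.1839 mol/L; C(t) = C_ss + (C₀ − C_ss) e^(−a t).
C(16.1) = 1.1839 + (-1.1839)·e^(−0.058025·16.1) = 1.1839 + (-1.1839)·0.39290 = 0.71873 mol/L.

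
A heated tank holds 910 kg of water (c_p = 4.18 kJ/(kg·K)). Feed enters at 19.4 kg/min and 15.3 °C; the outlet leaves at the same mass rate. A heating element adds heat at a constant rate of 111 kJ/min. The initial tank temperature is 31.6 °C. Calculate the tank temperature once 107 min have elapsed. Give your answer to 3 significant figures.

M c_p dT/dt = ṁ c_p (T_in − T) + Q̇.
Rearrange: dT/dt = (T_ss − T)/τ with τ = M/ṁ = 46.907 min and T_ss = T_in + Q̇/(ṁ c_p) = 16.669 °C.
This is linear first-order; T(t) = T_ss + (T₀ − T_ss) e^(−t/τ).
T(107) = 16.669 + (14.931)·e^(−107/46.907) = 16.669 + (14.931)·0.10217 = 18.194 °C.

18.2 °C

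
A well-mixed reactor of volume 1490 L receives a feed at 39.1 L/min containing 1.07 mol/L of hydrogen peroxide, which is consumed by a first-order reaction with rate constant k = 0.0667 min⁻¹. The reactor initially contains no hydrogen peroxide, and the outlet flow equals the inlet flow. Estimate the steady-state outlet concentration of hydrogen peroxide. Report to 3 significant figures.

0.302 mol/L

V dC/dt = Q(C_in − C) − k V C.
At steady state: 0 = Q C_in − (Q + kV) C_ss, so C_ss = Q C_in/(Q + kV).
C_ss = 39.1·1.07/(39.1 + 0.0667·1490) = 41.837/138.48 = 0.30211 mol/L.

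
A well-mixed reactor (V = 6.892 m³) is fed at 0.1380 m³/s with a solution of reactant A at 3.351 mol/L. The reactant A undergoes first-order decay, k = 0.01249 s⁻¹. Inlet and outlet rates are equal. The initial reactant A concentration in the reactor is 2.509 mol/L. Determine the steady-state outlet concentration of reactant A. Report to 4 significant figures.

Accumulation = in − out − consumed: V dC/dt = Q C_in − Q C − k V C.
At steady state: 0 = Q C_in − (Q + kV) C_ss, so C_ss = Q C_in/(Q + kV).
C_ss = 0.1380·3.351/(0.1380 + 0.01249·6.892) = 0.462438/0.224081 = 2.06371 mol/L.

2.064 mol/L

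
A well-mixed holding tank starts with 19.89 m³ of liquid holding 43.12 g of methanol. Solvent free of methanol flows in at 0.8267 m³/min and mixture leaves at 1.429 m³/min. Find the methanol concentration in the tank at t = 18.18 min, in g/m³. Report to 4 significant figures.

Let m(t) be the amount of methanol. Volume: V(t) = V₀ + (Q_in − Q_out) t = 19.89 − 0.602300 t; V(18.18) = 8.94019 m³.
Solute balance: dm/dt = 0 − Q_out C = −Q_out m/V(t).
dm/m = −Q_out dt/(V₀ − 0.602300 t); integrating gives ln(m/m₀) = −(Q_out/(Q_in−Q_out)) ln(V/V₀).
m = m₀ (V₀/V)^(Q_out/(Q_in−Q_out)) = 43.12 × (19.89/8.94019)^(-2.37257) = 6.46714 g.
C = m/V = 6.46714/8.94019 = 0.723379 g/m³.

0.7234 g/m³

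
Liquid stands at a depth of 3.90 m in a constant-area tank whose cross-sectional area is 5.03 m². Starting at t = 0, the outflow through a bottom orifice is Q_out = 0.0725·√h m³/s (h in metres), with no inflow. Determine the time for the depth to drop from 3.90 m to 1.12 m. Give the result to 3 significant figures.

127 s

A dh/dt = −Q_out = −0.0725 √h.
Separate and integrate: 2(√h − √h₀) = −(0.0725/A) t.
t = 2A(√h₀ − √h)/0.0725 = 2·5.03·(√3.90 − √1.12)/0.0725
  = 10.060 × (1.9748 − 1.0583) / 0.0725 = 127.18 s.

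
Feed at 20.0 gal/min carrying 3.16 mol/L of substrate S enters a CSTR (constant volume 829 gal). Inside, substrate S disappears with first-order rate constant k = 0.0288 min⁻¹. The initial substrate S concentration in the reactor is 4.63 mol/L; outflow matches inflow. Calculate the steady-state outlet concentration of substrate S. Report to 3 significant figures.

1.44 mol/L

Species balance: V dC/dt = Q C_in − Q C − k V C.
At steady state: 0 = Q C_in − (Q + kV) C_ss, so C_ss = Q C_in/(Q + kV).
C_ss = 20.0·3.16/(20.0 + 0.0288·829) = 63.200/43.875 = 1.4404 mol/L.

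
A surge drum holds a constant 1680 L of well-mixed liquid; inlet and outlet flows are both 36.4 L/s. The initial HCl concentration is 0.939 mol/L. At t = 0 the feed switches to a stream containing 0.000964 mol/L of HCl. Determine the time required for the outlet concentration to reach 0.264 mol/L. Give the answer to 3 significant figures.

58.7 s

Species balance: V dC/dt = Q(C_in − C) ⇒ τ = V/Q = 46.154 s.
C(t) = C_in + (C₀ − C_in) e^(−t/τ). Set C = 0.264 and solve for t:
e^(−t/τ) = (C − C_in)/(C₀ − C_in) = (0.264 − 0.000964)/(0.939 − 0.000964) = 0.28041
t = −τ ln(…) = 46.154 × 1.2715 = 58.684 s.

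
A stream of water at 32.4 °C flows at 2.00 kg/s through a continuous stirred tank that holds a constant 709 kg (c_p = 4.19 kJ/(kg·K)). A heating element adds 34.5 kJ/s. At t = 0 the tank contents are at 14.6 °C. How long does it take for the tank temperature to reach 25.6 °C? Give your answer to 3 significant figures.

M c_p dT/dt = ṁ c_p (T_in − T) + Q̇.
τ = M/ṁ = 354.50 s; T_ss = T_in + Q̇/(ṁ c_p) = 36.517 °C.
T(t) = T_ss + (T₀ − T_ss) e^(−t/τ). Set T = 25.6:
e^(−t/τ) = (25.6 − 36.517)/(14.6 − 36.517) = 0.49811
t = −354.50 · ln(0.49811) = 247.07 s.

247 s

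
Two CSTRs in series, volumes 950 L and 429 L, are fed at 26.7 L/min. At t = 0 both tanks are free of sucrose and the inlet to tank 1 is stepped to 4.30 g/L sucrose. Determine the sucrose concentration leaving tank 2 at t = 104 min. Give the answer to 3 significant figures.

Each tank obeys Vᵢ dCᵢ/dt = Q(Cᵢ₋₁ − Cᵢ), so τᵢ = Vᵢ/Q.
τ₁ = 950/26.7 = 35.581 min; τ₂ = 429/26.7 = 16.067 min.
Solving the cascade with C₁(0)=C₂(0)=0 gives C₂(t) = C_in[1 − (τ₁ e^(−t/τ₁) − τ₂ e^(−t/τ₂))/(τ₁ − τ₂)].
At t = 104: e^(−t/τ₁) = 0.053775, e^(−t/τ₂) = 0.0015450.
C₂ = 4.30·[1 − (35.581·0.053775 − 16.067·0.0015450)/(19.513)] = 4.30·0.90322 = 3.8838 g/L.

3.88 g/L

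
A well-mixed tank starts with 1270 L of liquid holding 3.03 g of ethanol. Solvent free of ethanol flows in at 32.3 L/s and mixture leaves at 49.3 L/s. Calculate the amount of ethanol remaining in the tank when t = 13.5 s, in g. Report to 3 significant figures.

Let m(t) be the amount of ethanol. Volume: V(t) = V₀ + (Q_in − Q_out) t = 1270 − 17.000 t; V(13.5) = 1040.5 L.
Species balance (pure solvent in): dm/dt = −Q_out · m/V(t).
Separate: dm/m = −Q_out dt/V(t) ⇒ ln(m/m₀) = −(Q_out/(Q_in−Q_out)) ln(V/V₀).
m = m₀ (V₀/V)^(Q_out/(Q_in−Q_out)) = 3.03 × (1270/1040.5)^(-2.9000) = 1.6999 g.

1.70 g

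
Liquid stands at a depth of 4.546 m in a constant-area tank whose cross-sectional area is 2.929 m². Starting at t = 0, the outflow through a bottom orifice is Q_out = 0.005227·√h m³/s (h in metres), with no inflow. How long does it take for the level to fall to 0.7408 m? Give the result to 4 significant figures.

Unsteady balance on liquid volume: A dh/dt = −0.005227 √h.
Separate and integrate: 2(√h − √h₀) = −(0.005227/A) t.
t = 2A(√h₀ − √h)/0.005227 = 2·2.929·(√4.546 − √0.7408)/0.005227
  = 5.85800 × (2.13214 − 0.860697) / 0.005227 = 1424.92 s.

1425 s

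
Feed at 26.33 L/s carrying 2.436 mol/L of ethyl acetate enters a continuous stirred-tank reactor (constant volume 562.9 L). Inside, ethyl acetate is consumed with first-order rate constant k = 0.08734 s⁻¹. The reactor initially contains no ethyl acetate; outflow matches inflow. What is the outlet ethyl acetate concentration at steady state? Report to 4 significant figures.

V dC/dt = Q(C_in − C) − k V C.
Steady state (dC/dt = 0): C_ss = Q C_in/(Q + kV) = C_in/(1 + kV/Q).
C_ss = 26.33·2.436/(26.33 + 0.08734·562.9) = 64.1399/75.4937 = 0.849606 mol/L.

0.8496 mol/L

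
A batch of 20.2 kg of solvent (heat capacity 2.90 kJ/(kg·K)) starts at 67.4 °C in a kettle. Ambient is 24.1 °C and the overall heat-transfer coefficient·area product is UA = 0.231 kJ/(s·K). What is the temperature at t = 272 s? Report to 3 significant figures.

Lumped-capacitance energy balance: M c_p dT/dt = UA(T_amb − T).
dT/dt = (T_ss − T)/τ with T_ss = T_amb = 24.100 °C, τ = M c_p/UA = 20.2·2.90/0.231 = 253.59 s.
T approaches T_ss exponentially: T(t) = T_ss + (T₀ − T_ss) e^(−t/τ).
T(272) = 24.100 + (43.300)·0.34212 = 38.914 °C.

38.9 °C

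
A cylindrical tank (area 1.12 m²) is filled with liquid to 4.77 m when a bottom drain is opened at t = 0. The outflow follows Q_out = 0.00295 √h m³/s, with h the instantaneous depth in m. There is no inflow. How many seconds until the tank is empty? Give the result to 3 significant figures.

Accumulation of liquid (constant cross-section A): A dh/dt = −0.00295 √h.
This is separable: 2 d(√h)/dt = −0.00295/A, so √h = √h₀ − (0.00295/(2A)) t.
Set h = 0: 2√h₀ = (0.00295/A) t_empty ⇒ t_empty = 2A√h₀/0.00295.
t_empty = 2·1.12·√4.77/0.00295 = 2.2400·2.1840/0.00295 = 1658.4 s.

1660 s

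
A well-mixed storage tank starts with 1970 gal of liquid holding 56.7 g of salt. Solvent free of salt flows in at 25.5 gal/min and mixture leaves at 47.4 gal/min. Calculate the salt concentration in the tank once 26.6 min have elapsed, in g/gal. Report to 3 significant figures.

Let m(t) be the amount of salt. Volume: V(t) = V₀ + (Q_in − Q_out) t = 1970 − 21.900 t; V(26.6) = 1387.5 gal.
Species balance (pure solvent in): dm/dt = −Q_out · m/V(t).
dm/m = −Q_out dt/(V₀ − 21.900 t); integrating gives ln(m/m₀) = −(Q_out/(Q_in−Q_out)) ln(V/V₀).
m = m₀ (V₀/V)^(Q_out/(Q_in−Q_out)) = 56.7 × (1970/1387.5)^(-2.1644) = 26.550 g.
C = m/V = 26.550/1387.5 = 0.019136 g/gal.

0.0191 g/gal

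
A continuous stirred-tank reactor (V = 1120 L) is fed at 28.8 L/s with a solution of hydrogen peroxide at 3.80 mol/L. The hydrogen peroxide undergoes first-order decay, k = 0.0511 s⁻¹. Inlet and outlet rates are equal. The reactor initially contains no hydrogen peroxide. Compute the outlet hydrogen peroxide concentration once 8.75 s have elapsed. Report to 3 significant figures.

Species balance: V dC/dt = Q C_in − Q C − k V C.
This is linear with rate a = Q/V + k = 0.076814 s⁻¹.
C_ss = Q C_in/(Q + kV) = 1.2721 mol/L; C(t) = C_ss + (C₀ − C_ss) e^(−a t).
C(8.75) = 1.2721 + (-1.2721)·e^(−0.076814·8.75) = 1.2721 + (-1.2721)·0.51062 = 0.62253 mol/L.

0.623 mol/L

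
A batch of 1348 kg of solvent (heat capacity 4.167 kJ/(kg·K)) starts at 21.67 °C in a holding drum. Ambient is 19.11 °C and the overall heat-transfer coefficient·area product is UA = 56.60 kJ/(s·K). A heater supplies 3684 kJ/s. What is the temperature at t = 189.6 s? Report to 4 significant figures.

74.94 °C

Lumped-capacitance energy balance: M c_p dT/dt = UA(T_amb − T) + Q̇.
dT/dt = (T_ss − T)/τ with T_ss = T_amb + Q̇/UA = 19.11 + 3684/56.60 = 84.1983 °C, τ = M c_p/UA = 1348·4.167/56.60 = 99.2423 s.
Solution: T(t) = T_ss + (T₀ − T_ss) e^(−t/τ).
T(189.6) = 84.1983 + (-62.5283)·0.148010 = 74.9435 °C.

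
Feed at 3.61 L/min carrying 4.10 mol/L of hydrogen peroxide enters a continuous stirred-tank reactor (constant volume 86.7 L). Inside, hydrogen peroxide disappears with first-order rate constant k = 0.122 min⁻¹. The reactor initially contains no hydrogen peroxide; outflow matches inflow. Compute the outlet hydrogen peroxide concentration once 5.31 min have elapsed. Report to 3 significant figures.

0.606 mol/L

Accumulation = in − out − consumed: V dC/dt = Q C_in − Q C − k V C.
dC/dt = (Q/V) C_in − (Q/V + k) C; effective rate a = Q/V + k = 0.041638 + 0.122 = 0.16364 min⁻¹.
C_ss = Q C_in/(Q + kV) = 1.0432 mol/L; C(t) = C_ss + (C₀ − C_ss) e^(−a t).
C(5.31) = 1.0432 + (-1.0432)·e^(−0.16364·5.31) = 1.0432 + (-1.0432)·0.41941 = 0.60570 mol/L.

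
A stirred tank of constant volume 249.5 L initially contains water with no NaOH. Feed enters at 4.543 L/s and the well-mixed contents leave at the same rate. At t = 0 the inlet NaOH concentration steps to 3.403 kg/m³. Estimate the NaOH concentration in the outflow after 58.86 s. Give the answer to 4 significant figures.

2.238 kg/m³

Unsteady species balance (constant V, well mixed): V dC/dt = Q(C_in − C).
So dC/dt = (C_in − C)/τ with τ = V/Q = 249.5/4.543 = 54.9197 s.
This is linear first-order; C(t) = C_in + (C₀ − C_in) e^(−t/τ).
C(58.86) = 3.403 + (0 − 3.403)·e^(−58.86/54.9197) = 3.403 + (-3.40300)·0.342410 = 2.23778 kg/m³.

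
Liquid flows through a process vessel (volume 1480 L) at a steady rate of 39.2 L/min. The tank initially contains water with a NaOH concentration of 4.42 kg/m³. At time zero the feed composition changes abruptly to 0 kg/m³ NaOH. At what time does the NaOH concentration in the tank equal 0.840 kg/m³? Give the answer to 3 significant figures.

Species balance: V dC/dt = Q(C_in − C) ⇒ τ = V/Q = 37.755 min.
C(t) = C_in + (C₀ − C_in) e^(−t/τ). Set C = 0.840 and solve for t:
e^(−t/τ) = (C − C_in)/(C₀ − C_in) = (0.840 − 0)/(4.42 − 0) = 0.19005
t = −τ ln(…) = 37.755 × 1.6605 = 62.692 min.

62.7 min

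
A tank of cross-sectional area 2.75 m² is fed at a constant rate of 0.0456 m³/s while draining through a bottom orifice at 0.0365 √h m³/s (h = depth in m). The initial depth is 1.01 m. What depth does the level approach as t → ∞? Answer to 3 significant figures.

A dh/dt = Q_in − 0.0365 √h. Steady state requires inflow = outflow:
Q_in = 0.0365 √h_ss ⇒ √h_ss = 0.0456/0.0365 = 1.2493.
h_ss = 1.2493² = 1.5608 m. (Since h₀ = 1.01 m < h_ss, the level will rise toward this value.)

1.56 m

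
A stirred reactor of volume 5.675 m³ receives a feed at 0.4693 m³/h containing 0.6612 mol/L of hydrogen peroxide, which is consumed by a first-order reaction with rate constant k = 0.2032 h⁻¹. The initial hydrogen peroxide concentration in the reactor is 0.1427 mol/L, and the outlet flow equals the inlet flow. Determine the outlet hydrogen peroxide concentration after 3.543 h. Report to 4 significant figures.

V dC/dt = Q(C_in − C) − k V C.
This is linear with rate a = Q/V + k = 0.285896 h⁻¹.
C_ss = Q C_in/(Q + kV) = 0.191254 mol/L; C(t) = C_ss + (C₀ − C_ss) e^(−a t).
C(3.543) = 0.191254 + (-0.0485535)·e^(−0.285896·3.543) = 0.191254 + (-0.0485535)·0.363154 = 0.173621 mol/L.

0.1736 mol/L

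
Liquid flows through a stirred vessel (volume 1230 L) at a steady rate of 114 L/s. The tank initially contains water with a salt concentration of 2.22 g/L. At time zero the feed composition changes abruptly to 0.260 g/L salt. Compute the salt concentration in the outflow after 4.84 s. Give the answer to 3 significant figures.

Accumulation = in − out for the solute gives V dC/dt = Q(C_in − C).
Time constant τ = V/Q = 1230/114 = 10.789 s.
C approaches C_in exponentially: C(t) = C_in + (C₀ − C_in) e^(−t/τ).
C(4.84) = 0.260 + (2.22 − 0.260)·e^(−4.84/10.789) = 0.260 + (1.9600)·0.63853 = 1.5115 g/L.

1.51 g/L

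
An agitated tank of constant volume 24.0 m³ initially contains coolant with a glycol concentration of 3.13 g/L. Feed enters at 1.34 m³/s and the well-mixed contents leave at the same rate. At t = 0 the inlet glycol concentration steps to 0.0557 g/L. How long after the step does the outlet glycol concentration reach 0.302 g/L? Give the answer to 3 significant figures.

45.2 s

Species balance on the tank: V dC/dt = Q(C_in − C), so τ = V/Q = 17.910 s.
C(t) = C_in + (C₀ − C_in) e^(−t/τ). Set C = 0.302 and solve for t:
e^(−t/τ) = (C − C_in)/(C₀ − C_in) = (0.302 − 0.0557)/(3.13 − 0.0557) = 0.080116
t = −τ ln(…) = 17.910 × 2.5243 = 45.211 s.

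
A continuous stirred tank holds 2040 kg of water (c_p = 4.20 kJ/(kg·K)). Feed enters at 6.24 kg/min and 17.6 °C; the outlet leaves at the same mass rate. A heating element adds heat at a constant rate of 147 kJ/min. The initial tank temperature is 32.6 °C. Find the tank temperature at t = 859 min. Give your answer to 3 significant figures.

23.9 °C

Heat balance on the well-mixed liquid: M c_p dT/dt = ṁ c_p (T_in − T) + 147.
Rearrange: dT/dt = (T_ss − T)/τ with τ = M/ṁ = 326.92 min and T_ss = T_in + Q̇/(ṁ c_p) = 23.209 °C.
Integrating: T(t) = T_ss + (T₀ − T_ss) e^(−t/τ).
T(859) = 23.209 + (9.3910)·e^(−859/326.92) = 23.209 + (9.3910)·0.072257 = 23.888 °C.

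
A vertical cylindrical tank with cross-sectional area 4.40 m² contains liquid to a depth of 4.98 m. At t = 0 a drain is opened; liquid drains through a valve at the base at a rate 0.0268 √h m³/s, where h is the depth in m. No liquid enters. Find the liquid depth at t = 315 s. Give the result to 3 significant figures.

With no inflow, A dh/dt = −0.0268 √h.
∫ h^(−1/2) dh = −(0.0268/A) ∫ dt, giving 2√h = 2√h₀ − (0.0268/A) t.
√h = √4.98 − 0.0268·315/(2·4.40) = 2.2316 − 0.95932 = 1.2723.
h = 1.2723² = 1.6187 m.

1.62 m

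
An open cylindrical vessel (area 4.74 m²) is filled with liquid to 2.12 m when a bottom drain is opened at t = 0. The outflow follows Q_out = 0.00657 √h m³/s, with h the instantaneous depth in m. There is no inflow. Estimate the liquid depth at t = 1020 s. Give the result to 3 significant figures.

0.561 m

With no inflow, A dh/dt = −0.00657 √h.
This is separable: 2 d(√h)/dt = −0.00657/A, so √h = √h₀ − (0.00657/(2A)) t.
√h = √2.12 − 0.00657·1020/(2·4.74) = 1.4560 − 0.70690 = 0.74912.
h = 0.74912² = 0.56119 m.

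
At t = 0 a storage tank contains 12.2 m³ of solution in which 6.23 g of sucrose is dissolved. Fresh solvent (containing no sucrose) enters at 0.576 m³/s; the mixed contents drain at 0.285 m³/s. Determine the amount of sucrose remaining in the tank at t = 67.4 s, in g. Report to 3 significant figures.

2.44 g

Let m(t) be the amount of sucrose. Volume: V(t) = V₀ + (Q_in − Q_out) t = 12.2 + 0.29100 t; V(67.4) = 31.813 m³.
No sucrose enters, so dm/dt = −Q_out · (m/V).
dm/m = −Q_out dt/(V₀ + 0.29100 t); integrating gives ln(m/m₀) = −(Q_out/(Q_in−Q_out)) ln(V/V₀).
m = m₀ (V₀/V)^(Q_out/(Q_in−Q_out)) = 6.23 × (12.2/31.813)^(0.97938) = 2.4368 g.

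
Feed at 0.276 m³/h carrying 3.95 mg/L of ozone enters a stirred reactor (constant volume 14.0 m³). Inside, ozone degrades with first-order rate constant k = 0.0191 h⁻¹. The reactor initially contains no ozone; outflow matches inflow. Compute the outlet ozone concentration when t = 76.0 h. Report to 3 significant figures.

1.90 mg/L

V dC/dt = Q(C_in − C) − k V C.
This is linear with rate a = Q/V + k = 0.038814 h⁻¹.
C_ss = Q C_in/(Q + kV) = 2.0063 mg/L; C(t) = C_ss + (C₀ − C_ss) e^(−a t).
C(76.0) = 2.0063 + (-2.0063)·e^(−0.038814·76.0) = 2.0063 + (-2.0063)·0.052346 = 1.9012 mg/L.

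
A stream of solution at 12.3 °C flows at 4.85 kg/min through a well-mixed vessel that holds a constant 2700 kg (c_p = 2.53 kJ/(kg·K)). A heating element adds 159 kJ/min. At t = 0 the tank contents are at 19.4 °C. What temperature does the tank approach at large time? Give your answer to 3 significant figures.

M c_p dT/dt = ṁ c_p (T_in − T) + Q̇.
At steady state dT/dt = 0 ⇒ T_ss = T_in + Q̇/(ṁ c_p) = 12.3 + 159/(4.85·2.53) = 25.258 °C.

25.3 °C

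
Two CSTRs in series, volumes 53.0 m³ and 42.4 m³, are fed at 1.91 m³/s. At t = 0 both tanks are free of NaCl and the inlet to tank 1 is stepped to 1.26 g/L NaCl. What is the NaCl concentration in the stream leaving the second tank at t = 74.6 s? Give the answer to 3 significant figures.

1.01 g/L

Each tank obeys Vᵢ dCᵢ/dt = Q(Cᵢ₋₁ − Cᵢ), so τᵢ = Vᵢ/Q.
τ₁ = 53.0/1.91 = 27.749 s; τ₂ = 42.4/1.91 = 22.199 s.
Solving the cascade with C₁(0)=C₂(0)=0 gives C₂(t) = C_in[1 − (τ₁ e^(−t/τ₁) − τ₂ e^(−t/τ₂))/(τ₁ − τ₂)].
At t = 74.6: e^(−t/τ₁) = 0.067989, e^(−t/τ₂) = 0.034717.
C₂ = 1.26·[1 − (27.749·0.067989 − 22.199·0.034717)/(5.5497)] = 1.26·0.79893 = 1.0066 g/L.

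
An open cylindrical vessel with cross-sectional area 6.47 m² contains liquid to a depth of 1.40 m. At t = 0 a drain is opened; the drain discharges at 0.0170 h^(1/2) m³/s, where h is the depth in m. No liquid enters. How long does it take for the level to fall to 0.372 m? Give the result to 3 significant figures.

A dh/dt = −Q_out = −0.0170 √h.
∫ h^(−1/2) dh = −(0.0170/A) ∫ dt, giving 2√h = 2√h₀ − (0.0170/A) t.
t = 2A(√h₀ − √h)/0.0170 = 2·6.47·(√1.40 − √0.372)/0.0170
  = 12.940 × (1.1832 − 0.60992) / 0.0170 = 436.38 s.

436 s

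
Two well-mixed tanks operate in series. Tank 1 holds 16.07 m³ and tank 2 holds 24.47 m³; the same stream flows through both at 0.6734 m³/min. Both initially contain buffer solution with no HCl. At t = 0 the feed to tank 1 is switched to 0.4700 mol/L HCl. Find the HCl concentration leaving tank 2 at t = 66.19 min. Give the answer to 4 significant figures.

Each tank obeys Vᵢ dCᵢ/dt = Q(Cᵢ₋₁ − Cᵢ), so τᵢ = Vᵢ/Q.
τ₁ = 16.07/0.6734 = 23.8640 min; τ₂ = 24.47/0.6734 = 36.3380 min.
Solving the cascade with C₁(0)=C₂(0)=0 gives C₂(t) = C_in[1 − (τ₁ e^(−t/τ₁) − τ₂ e^(−t/τ₂))/(τ₁ − τ₂)].
At t = 66.19: e^(−t/τ₁) = 0.0624345, e^(−t/τ₂) = 0.161781.
C₂ = 0.4700·[1 − (23.8640·0.0624345 − 36.3380·0.161781)/(-12.4740)] = 0.4700·0.648159 = 0.304635 mol/L.

0.3046 mol/L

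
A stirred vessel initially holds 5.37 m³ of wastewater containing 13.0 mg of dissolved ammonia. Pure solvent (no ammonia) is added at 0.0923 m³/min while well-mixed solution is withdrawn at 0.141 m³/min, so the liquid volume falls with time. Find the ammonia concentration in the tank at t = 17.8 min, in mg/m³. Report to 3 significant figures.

Let m(t) be the amount of ammonia. Volume: V(t) = V₀ + (Q_in − Q_out) t = 5.37 − 0.048700 t; V(17.8) = 4.5031 m³.
Species balance (pure solvent in): dm/dt = −Q_out · m/V(t).
Separate: dm/m = −Q_out dt/V(t) ⇒ ln(m/m₀) = −(Q_out/(Q_in−Q_out)) ln(V/V₀).
m = m₀ (V₀/V)^(Q_out/(Q_in−Q_out)) = 13.0 × (5.37/4.5031)^(-2.8953) = 7.8086 mg.
C = m/V = 7.8086/4.5031 = 1.7340 mg/m³.

1.73 mg/m³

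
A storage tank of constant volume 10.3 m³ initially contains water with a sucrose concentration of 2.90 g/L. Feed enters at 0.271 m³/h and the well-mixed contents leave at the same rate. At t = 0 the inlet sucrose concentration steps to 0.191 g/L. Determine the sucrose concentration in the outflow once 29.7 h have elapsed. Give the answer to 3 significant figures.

Mass balance on the solute (V constant): V dC/dt = Q(C_in − C).
Time constant τ = V/Q = 10.3/0.271 = 38.007 h.
This is linear first-order; C(t) = C_in + (C₀ − C_in) e^(−t/τ).
C(29.7) = 0.191 + (2.90 − 0.191)·e^(−29.7/38.007) = 0.191 + (2.7090)·0.45775 = 1.4311 g/L.

1.43 g/L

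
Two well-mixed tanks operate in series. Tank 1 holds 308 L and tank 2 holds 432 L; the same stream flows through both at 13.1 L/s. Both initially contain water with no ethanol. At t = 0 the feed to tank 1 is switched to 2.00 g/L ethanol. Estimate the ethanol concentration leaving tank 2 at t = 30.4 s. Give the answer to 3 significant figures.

0.592 g/L

Each tank obeys Vᵢ dCᵢ/dt = Q(Cᵢ₋₁ − Cᵢ), so τᵢ = Vᵢ/Q.
τ₁ = 308/13.1 = 23.511 s; τ₂ = 432/13.1 = 32.977 s.
Solving the cascade with C₁(0)=C₂(0)=0 gives C₂(t) = C_in[1 − (τ₁ e^(−t/τ₁) − τ₂ e^(−t/τ₂))/(τ₁ − τ₂)].
At t = 30.4: e^(−t/τ₁) = 0.27445, e^(−t/τ₂) = 0.39778.
C₂ = 2.00·[1 − (23.511·0.27445 − 32.977·0.39778)/(-9.4656)] = 2.00·0.29588 = 0.59176 g/L.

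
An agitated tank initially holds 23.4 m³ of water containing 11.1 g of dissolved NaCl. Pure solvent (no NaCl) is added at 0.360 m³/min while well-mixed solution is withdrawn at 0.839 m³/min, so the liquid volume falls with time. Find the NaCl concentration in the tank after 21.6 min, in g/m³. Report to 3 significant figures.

Let m(t) be the amount of NaCl. Volume: V(t) = V₀ + (Q_in − Q_out) t = 23.4 − 0.47900 t; V(21.6) = 13.054 m³.
No NaCl enters, so dm/dt = −Q_out · (m/V).
dm/m = −Q_out dt/(V₀ − 0.47900 t); integrating gives ln(m/m₀) = −(Q_out/(Q_in−Q_out)) ln(V/V₀).
m = m₀ (V₀/V)^(Q_out/(Q_in−Q_out)) = 11.1 × (23.4/13.054)^(-1.7516) = 3.9932 g.
C = m/V = 3.9932/13.054 = 0.30591 g/m³.

0.306 g/m³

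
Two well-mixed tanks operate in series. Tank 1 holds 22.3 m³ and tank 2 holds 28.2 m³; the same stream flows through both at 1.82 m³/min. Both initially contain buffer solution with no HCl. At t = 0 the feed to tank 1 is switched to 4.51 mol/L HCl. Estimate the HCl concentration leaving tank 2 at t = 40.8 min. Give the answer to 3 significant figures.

Time constants: τᵢ = Vᵢ/Q for each well-mixed tank.
τ₁ = 22.3/1.82 = 12.253 min; τ₂ = 28.2/1.82 = 15.495 min.
Solving the cascade with C₁(0)=C₂(0)=0 gives C₂(t) = C_in[1 − (τ₁ e^(−t/τ₁) − τ₂ e^(−t/τ₂))/(τ₁ − τ₂)].
At t = 40.8: e^(−t/τ₁) = 0.035798, e^(−t/τ₂) = 0.071849.
C₂ = 4.51·[1 − (12.253·0.035798 − 15.495·0.071849)/(-3.2418)] = 4.51·0.79189 = 3.5714 mol/L.

3.57 mol/L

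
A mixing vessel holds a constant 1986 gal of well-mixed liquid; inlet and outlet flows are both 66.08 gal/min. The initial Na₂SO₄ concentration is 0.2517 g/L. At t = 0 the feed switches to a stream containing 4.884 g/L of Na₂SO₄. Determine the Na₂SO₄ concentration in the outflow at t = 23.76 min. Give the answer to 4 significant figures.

Accumulation = in − out for the solute gives V dC/dt = Q(C_in − C).
So dC/dt = (C_in − C)/τ with τ = V/Q = 1986/66.08 = 30.0545 min.
Integrating: C(t) = C_in + (C₀ − C_in) e^(−t/τ).
C(23.76) = 4.884 + (0.2517 − 4.884)·e^(−23.76/30.0545) = 4.884 + (-4.63230)·0.453589 = 2.78284 g/L.

2.783 g/L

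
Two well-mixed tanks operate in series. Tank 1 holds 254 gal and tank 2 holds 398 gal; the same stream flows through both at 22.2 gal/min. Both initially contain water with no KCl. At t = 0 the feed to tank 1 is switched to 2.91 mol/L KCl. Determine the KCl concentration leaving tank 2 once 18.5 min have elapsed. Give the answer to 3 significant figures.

1.06 mol/L

Time constants: τᵢ = Vᵢ/Q for each well-mixed tank.
τ₁ = 254/22.2 = 11.441 min; τ₂ = 398/22.2 = 17.928 min.
Solving the cascade with C₁(0)=C₂(0)=0 gives C₂(t) = C_in[1 − (τ₁ e^(−t/τ₁) − τ₂ e^(−t/τ₂))/(τ₁ − τ₂)].
At t = 18.5: e^(−t/τ₁) = 0.19851, e^(−t/τ₂) = 0.35633.
C₂ = 2.91·[1 − (11.441·0.19851 − 17.928·0.35633)/(-6.4865)] = 2.91·0.36530 = 1.0630 mol/L.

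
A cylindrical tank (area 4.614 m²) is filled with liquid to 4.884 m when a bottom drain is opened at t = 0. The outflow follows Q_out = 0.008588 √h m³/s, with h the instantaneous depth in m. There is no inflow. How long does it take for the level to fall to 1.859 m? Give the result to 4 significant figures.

909.6 s

With no inflow, A dh/dt = −0.008588 √h.
This is separable: 2 d(√h)/dt = −0.008588/A, so √h = √h₀ − (0.008588/(2A)) t.
t = 2A(√h₀ − √h)/0.008588 = 2·4.614·(√4.884 − √1.859)/0.008588
  = 9.22800 × (2.20998 − 1.36345) / 0.008588 = 909.611 s.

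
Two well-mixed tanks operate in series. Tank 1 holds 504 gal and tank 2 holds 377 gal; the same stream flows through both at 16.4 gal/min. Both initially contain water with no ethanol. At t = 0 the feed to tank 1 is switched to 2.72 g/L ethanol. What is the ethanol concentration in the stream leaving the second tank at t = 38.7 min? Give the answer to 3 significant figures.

Time constants: τᵢ = Vᵢ/Q for each well-mixed tank.
τ₁ = 504/16.4 = 30.732 min; τ₂ = 377/16.4 = 22.988 min.
Solving the cascade with C₁(0)=C₂(0)=0 gives C₂(t) = C_in[1 − (τ₁ e^(−t/τ₁) − τ₂ e^(−t/τ₂))/(τ₁ − τ₂)].
At t = 38.7: e^(−t/τ₁) = 0.28386, e^(−t/τ₂) = 0.18572.
C₂ = 2.72·[1 − (30.732·0.28386 − 22.988·0.18572)/(7.7439)] = 2.72·0.42483 = 1.1555 g/L.

1.16 g/L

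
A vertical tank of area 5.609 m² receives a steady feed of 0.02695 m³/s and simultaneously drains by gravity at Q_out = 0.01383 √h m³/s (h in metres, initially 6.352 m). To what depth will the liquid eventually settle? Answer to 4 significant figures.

Level balance: A dh/dt = 0.02695 − 0.01383 √h. Setting dh/dt = 0:
Q_in = 0.01383 √h_ss ⇒ √h_ss = 0.02695/0.01383 = 1.94866.
h_ss = 1.94866² = 3.79728 m. (Since h₀ = 6.352 m > h_ss, the level will fall toward this value.)

3.797 m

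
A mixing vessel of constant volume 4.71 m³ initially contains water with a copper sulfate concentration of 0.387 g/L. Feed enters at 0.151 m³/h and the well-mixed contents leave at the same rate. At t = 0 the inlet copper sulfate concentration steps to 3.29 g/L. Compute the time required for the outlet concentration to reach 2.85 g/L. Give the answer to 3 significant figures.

58.9 h

Unsteady species balance (constant V, well mixed): V dC/dt = Q(C_in − C), so τ = V/Q = 31.192 h.
C(t) = C_in + (C₀ − C_in) e^(−t/τ). Set C = 2.85 and solve for t:
e^(−t/τ) = (C − C_in)/(C₀ − C_in) = (2.85 − 3.29)/(0.387 − 3.29) = 0.15157
t = −τ ln(…) = 31.192 × 1.8867 = 58.851 h.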